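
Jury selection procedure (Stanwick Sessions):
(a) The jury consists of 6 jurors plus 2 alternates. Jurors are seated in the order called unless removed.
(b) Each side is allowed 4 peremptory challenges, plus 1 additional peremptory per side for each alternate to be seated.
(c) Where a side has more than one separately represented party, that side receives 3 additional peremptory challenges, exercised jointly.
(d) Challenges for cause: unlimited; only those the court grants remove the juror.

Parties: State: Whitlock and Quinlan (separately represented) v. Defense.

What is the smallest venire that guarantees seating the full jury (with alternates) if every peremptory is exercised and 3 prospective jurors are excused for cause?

26

Seats to fill: 6 + 2 alternates = 8.
Peremptories — State: 4 + 1×2 + 3 = 9; Defense: 4 + 1×2 = 6; total 15.
For-cause removals: 3.
Minimum venire: 8 + 15 + 3 = 26.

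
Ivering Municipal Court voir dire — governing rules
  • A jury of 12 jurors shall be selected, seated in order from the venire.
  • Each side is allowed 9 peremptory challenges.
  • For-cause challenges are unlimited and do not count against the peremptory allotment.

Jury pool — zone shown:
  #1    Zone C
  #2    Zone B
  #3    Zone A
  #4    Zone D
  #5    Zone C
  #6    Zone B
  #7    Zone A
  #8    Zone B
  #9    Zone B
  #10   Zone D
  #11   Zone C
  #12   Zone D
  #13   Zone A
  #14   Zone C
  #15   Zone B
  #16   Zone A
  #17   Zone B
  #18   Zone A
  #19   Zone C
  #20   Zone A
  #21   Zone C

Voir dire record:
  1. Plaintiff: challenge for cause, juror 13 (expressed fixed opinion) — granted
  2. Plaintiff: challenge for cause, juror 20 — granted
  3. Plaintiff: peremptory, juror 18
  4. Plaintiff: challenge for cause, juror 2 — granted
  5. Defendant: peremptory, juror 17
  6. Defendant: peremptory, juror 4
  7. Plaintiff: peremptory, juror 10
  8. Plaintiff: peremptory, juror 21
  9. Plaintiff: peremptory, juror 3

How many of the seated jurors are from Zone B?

Removed: #2, #3, #4, #10, #13, #17, #18, #20, #21.
Seated jurors 1–12: #1, #5, #6, #7, #8, #9, #11, #12, #14, #15, #16, #19.
Of those, in Zone B: #6, #8, #9, #15 → 4.

4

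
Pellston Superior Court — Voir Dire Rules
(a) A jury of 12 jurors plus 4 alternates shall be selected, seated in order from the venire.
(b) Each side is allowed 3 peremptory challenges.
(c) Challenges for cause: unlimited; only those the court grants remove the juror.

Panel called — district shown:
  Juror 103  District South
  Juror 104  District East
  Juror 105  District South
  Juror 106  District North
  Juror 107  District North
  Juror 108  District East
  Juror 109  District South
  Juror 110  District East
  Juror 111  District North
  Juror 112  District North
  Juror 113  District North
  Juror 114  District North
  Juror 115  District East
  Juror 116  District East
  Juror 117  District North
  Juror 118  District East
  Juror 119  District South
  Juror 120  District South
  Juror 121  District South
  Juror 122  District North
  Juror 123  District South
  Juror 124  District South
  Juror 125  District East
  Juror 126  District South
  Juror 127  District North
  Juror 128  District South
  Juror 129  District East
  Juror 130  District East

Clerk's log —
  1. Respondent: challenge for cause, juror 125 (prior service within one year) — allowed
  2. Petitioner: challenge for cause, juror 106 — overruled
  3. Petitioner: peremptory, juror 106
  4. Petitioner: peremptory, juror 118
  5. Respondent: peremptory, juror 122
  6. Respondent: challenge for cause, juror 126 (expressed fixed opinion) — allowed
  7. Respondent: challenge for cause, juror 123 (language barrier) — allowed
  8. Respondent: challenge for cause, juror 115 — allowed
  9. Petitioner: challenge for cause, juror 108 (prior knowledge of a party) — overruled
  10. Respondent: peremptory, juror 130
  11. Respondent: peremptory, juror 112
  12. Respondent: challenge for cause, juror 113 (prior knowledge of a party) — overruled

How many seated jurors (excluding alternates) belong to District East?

4

Removed: #106, #112, #115, #118, #122, #123, #125, #126, #130.
Seated jurors 1–12: #103, #104, #105, #107, #108, #109, #110, #111, #113, #114, #116, #117 (alternates #119, #120, #121, #124 not counted).
Of those, in District East: #104, #108, #110, #116 → 4.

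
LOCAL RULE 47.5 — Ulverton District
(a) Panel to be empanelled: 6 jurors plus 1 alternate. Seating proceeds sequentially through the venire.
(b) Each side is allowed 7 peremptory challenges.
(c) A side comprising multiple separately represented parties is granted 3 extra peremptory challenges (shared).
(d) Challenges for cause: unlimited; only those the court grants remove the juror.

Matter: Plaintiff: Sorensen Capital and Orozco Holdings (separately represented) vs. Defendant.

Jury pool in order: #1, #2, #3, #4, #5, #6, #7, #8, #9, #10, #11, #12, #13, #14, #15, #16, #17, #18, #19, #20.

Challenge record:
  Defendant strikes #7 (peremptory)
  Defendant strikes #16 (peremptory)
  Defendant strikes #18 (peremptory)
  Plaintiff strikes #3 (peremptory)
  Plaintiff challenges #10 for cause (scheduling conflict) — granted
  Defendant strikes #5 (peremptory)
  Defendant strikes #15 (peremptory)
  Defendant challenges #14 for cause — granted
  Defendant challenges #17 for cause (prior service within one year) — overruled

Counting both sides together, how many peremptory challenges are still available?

Plaintiff allotment: 7 base + 3 multi-party = 10. Defendant allotment: 7.
Plaintiff peremptories used: #3 — 1 (the for-cause on #10 doesn't count).
Defendant peremptories used: #7, #16, #18, #5, #15 — 5 (for-cause on #14, #17 don't count).
Remaining: (10 − 1) + (7 − 5) = 11.

11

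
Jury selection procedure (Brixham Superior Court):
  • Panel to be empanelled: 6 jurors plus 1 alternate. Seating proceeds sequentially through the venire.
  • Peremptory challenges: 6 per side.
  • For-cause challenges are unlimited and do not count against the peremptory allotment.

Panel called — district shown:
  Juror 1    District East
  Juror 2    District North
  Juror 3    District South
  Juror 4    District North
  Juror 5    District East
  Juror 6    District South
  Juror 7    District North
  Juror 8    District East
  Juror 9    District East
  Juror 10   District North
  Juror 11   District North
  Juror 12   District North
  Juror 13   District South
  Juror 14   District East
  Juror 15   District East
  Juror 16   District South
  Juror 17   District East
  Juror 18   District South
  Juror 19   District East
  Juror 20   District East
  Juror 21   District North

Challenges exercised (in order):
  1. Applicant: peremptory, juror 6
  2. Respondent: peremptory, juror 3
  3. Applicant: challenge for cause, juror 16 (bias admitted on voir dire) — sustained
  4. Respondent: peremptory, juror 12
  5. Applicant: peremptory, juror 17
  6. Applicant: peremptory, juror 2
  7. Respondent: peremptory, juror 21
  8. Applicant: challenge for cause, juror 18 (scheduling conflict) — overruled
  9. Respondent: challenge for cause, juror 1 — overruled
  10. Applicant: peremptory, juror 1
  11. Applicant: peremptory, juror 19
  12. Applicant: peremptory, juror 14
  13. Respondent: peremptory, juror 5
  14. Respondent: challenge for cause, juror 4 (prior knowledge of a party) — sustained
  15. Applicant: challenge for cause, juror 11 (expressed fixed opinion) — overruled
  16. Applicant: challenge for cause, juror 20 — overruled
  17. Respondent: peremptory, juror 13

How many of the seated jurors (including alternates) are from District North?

Removed: #1, #2, #3, #4, #5, #6, #12, #13, #14, #16, #17, #19, #21.
Seated (7 incl. alternates): #7, #8, #9, #10, #11, #15, #18.
Of those, in District North: #7, #10, #11 → 3.

3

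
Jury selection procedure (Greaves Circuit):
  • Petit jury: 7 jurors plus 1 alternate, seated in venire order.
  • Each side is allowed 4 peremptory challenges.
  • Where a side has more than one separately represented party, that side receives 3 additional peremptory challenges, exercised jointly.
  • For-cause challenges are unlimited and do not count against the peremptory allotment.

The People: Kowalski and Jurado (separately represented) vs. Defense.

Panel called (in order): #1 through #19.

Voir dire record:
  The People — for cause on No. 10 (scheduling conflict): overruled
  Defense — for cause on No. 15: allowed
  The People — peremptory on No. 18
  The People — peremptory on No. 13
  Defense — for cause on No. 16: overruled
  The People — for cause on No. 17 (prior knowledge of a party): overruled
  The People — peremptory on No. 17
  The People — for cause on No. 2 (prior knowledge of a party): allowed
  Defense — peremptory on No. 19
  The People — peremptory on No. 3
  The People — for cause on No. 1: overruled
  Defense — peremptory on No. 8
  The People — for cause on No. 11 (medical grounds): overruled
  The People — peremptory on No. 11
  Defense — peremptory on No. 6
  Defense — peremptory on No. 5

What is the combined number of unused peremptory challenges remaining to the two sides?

2

The People allotment: 4 base + 3 multi-party = 7. Defense allotment: 4.
The People peremptories used: #18, #13, #17, #3, #11 — 5 (for-cause on #10, #17, #2, #1, #11 don't count).
Defense peremptories used: #19, #8, #6, #5 — 4 (for-cause on #15, #16 don't count).
Remaining: (7 − 5) + (4 − 4) = 2.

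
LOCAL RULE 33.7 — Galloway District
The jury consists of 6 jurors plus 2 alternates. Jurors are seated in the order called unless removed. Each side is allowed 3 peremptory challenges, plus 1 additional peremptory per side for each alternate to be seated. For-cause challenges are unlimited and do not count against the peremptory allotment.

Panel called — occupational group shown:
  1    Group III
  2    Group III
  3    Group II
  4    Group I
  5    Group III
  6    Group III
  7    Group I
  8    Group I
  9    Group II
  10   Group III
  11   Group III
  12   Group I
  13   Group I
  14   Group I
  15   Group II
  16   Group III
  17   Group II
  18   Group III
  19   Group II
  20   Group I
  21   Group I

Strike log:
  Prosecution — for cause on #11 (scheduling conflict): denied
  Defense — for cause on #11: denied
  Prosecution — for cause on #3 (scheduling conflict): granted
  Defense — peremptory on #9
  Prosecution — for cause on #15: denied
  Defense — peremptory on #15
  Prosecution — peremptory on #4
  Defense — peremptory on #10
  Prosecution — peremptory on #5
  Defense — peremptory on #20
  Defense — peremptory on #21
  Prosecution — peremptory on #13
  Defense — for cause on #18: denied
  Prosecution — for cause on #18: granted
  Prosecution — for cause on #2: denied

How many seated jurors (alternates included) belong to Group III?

4

Removed: #3, #4, #5, #9, #10, #13, #15, #18, #20, #21.
Seated (8 incl. alternates): #1, #2, #6, #7, #8, #11, #12, #14.
Of those, in Group III: #1, #2, #6, #11 → 4.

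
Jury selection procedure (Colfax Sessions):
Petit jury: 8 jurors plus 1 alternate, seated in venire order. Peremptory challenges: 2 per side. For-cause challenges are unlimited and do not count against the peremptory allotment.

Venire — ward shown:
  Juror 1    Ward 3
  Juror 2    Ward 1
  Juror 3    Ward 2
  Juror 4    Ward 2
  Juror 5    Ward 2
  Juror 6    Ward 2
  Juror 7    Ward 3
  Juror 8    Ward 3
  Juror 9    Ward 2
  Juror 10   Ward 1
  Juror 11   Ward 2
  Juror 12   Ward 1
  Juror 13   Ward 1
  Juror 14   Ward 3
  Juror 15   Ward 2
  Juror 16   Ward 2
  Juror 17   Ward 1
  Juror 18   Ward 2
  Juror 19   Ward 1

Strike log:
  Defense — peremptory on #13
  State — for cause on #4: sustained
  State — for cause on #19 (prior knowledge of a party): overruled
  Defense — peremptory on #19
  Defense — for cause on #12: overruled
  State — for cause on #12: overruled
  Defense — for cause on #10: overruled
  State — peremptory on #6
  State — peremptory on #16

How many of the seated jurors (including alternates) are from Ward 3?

3

Removed: #4, #6, #13, #16, #19.
Seated (9 incl. alternates): #1, #2, #3, #5, #7, #8, #9, #10, #11.
Of those, in Ward 3: #1, #7, #8 → 3.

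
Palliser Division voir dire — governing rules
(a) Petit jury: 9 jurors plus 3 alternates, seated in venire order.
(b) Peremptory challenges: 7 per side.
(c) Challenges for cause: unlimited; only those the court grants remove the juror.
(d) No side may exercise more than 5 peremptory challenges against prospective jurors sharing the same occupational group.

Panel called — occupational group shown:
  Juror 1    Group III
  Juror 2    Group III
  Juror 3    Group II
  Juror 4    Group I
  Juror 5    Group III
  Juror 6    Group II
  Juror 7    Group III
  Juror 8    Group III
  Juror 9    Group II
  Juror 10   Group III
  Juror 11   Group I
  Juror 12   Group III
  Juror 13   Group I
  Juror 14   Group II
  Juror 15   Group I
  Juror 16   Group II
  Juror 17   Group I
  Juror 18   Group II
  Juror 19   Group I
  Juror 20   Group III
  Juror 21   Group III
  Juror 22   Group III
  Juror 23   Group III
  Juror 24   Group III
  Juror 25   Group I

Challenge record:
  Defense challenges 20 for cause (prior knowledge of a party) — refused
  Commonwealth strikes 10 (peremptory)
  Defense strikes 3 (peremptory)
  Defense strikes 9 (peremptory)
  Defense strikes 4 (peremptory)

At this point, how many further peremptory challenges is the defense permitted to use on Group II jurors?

3

Defense peremptories so far: #3, #9, #4 — 3 of 7 used, 4 left overall.
Against Group II: #3, #9 — 2 used; per-group cap 5 leaves 3.
Binding limit: min(4, 3) = 3.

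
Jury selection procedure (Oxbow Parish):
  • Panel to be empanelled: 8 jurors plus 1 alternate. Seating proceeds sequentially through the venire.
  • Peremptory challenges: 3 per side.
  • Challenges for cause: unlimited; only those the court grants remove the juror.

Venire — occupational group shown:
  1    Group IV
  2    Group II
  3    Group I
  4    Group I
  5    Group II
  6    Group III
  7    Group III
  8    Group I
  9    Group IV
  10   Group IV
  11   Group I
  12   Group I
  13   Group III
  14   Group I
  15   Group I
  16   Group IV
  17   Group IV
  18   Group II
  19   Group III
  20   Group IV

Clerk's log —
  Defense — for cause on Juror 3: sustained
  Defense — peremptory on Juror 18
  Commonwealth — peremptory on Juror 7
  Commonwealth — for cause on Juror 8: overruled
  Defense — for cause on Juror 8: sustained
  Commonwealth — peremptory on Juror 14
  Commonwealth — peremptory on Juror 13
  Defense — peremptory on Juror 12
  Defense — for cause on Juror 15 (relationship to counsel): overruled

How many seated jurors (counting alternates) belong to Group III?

Removed: #3, #7, #8, #12, #13, #14, #18.
Seated (9 incl. alternates): #1, #2, #4, #5, #6, #9, #10, #11, #15.
Of those, in Group III: #6 → 1.

1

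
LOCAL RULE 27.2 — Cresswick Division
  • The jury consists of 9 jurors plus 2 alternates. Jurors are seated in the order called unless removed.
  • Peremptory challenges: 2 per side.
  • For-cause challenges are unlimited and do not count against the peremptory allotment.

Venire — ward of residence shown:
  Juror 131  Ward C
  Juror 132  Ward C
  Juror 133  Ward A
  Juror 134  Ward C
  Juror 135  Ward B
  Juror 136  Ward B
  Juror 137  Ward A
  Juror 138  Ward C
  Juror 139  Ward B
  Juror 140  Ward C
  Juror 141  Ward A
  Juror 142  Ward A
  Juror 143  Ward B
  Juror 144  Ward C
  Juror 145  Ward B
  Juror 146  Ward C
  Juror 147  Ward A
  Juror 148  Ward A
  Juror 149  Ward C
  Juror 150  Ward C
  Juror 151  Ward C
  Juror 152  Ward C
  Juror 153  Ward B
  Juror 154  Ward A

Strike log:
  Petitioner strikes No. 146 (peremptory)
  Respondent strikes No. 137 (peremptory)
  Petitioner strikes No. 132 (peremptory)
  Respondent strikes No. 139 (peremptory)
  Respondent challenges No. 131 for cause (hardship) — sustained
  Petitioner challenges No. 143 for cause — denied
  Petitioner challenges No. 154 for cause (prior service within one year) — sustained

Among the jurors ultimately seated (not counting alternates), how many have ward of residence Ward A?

3

Removed: #131, #132, #137, #139, #146, #154.
Seated jurors 1–9: #133, #134, #135, #136, #138, #140, #141, #142, #143 (alternates #144, #145 not counted).
Of those, in Ward A: #133, #141, #142 → 3.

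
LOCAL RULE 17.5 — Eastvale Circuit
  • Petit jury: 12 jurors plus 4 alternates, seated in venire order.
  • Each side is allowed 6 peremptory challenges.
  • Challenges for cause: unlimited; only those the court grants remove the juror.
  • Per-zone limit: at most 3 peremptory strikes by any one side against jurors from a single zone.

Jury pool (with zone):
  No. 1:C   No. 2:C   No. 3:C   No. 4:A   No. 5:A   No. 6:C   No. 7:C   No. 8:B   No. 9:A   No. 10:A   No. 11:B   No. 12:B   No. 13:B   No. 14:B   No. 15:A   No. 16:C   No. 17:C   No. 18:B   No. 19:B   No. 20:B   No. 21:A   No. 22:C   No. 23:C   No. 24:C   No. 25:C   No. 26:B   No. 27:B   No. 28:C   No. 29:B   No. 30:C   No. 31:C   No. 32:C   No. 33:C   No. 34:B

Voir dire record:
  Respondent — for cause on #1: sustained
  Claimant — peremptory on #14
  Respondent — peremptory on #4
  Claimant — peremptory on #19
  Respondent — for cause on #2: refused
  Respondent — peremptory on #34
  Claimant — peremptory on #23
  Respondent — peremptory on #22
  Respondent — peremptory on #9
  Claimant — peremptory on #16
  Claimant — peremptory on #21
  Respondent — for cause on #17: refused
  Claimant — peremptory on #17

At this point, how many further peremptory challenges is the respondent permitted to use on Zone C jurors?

Respondent peremptories so far: #4, #34, #22, #9 — 4 of 6 used, 2 left overall.
Against Zone C: #22 — 1 used; per-zone cap 3 leaves 2.
Binding limit: min(2, 2) = 2.

2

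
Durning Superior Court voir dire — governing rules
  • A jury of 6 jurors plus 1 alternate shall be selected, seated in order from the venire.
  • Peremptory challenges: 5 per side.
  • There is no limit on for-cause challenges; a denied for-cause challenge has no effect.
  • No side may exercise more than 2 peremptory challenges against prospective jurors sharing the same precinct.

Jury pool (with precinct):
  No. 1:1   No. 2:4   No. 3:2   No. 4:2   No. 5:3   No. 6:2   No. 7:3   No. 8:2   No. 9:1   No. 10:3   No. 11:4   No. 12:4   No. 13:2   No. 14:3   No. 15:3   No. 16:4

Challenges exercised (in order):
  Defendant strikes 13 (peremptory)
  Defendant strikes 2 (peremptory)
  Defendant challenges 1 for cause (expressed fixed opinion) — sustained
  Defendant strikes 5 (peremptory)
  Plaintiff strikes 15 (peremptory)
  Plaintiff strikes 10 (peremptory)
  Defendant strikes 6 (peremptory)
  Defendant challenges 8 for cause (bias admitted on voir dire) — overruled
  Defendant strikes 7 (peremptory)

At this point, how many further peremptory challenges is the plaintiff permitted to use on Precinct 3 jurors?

0

Plaintiff peremptories so far: #15, #10 — 2 of 5 used, 3 left overall.
Against Precinct 3: #15, #10 — 2 used; per-precinct cap 2 leaves 0.
Binding limit: min(3, 0) = 0.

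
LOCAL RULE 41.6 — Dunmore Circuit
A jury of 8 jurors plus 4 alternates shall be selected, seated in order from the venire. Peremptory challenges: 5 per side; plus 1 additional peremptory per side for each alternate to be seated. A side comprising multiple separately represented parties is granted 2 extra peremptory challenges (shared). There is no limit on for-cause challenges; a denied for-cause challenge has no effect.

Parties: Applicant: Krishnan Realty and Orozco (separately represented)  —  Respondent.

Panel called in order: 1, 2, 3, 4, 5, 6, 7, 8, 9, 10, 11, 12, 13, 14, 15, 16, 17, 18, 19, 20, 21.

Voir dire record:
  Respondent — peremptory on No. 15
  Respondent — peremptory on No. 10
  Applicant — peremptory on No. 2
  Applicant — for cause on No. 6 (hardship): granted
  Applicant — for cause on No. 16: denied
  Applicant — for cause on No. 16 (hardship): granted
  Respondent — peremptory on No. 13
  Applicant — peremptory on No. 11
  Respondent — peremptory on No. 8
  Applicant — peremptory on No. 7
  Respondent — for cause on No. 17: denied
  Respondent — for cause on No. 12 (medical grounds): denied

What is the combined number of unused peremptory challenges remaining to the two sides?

Applicant allotment: 5 base + 1 × 4 alternates + 2 multi-party = 11. Respondent allotment: 5 base + 1 × 4 alternates = 9.
Applicant peremptories used: #2, #11, #7 — 3 (for-cause on #6, #16, #16 don't count).
Respondent peremptories used: #15, #10, #13, #8 — 4 (for-cause on #17, #12 don't count).
Remaining: (11 − 3) + (9 − 4) = 13.

13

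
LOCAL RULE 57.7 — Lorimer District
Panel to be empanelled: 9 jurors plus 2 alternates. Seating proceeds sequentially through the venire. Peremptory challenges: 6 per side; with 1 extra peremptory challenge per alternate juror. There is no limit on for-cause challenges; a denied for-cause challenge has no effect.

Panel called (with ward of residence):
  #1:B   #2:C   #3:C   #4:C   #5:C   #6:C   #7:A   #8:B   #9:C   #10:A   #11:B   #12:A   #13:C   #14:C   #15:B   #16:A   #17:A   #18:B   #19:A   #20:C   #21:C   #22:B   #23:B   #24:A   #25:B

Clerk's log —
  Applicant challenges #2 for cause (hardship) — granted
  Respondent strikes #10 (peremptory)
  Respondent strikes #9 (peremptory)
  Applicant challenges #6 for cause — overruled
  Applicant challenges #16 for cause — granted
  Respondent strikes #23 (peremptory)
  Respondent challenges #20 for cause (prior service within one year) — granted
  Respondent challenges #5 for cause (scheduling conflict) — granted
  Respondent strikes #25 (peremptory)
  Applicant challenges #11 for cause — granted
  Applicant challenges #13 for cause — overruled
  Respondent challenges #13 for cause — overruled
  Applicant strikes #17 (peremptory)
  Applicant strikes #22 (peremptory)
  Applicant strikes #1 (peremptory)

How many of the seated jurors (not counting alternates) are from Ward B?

Removed: #1, #2, #5, #9, #10, #11, #16, #17, #20, #22, #23, #25.
Seated jurors 1–9: #3, #4, #6, #7, #8, #12, #13, #14, #15 (alternates #18, #19 not counted).
Of those, in Ward B: #8, #15 → 2.

2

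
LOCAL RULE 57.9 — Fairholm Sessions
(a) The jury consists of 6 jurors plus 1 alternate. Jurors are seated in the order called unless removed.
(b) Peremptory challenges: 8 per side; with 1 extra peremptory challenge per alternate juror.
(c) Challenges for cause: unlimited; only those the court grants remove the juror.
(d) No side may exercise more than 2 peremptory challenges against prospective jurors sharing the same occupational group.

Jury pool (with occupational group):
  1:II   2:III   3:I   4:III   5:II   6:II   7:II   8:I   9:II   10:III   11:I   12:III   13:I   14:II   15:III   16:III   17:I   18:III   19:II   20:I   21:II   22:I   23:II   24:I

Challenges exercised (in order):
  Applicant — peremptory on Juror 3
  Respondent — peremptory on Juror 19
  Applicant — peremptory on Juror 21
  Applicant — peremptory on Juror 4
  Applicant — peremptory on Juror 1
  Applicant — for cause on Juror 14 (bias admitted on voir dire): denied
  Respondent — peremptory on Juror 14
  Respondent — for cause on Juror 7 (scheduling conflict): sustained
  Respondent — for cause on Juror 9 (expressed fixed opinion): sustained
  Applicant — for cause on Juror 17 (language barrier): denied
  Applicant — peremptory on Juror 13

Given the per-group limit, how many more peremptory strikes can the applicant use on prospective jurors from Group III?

1

Applicant peremptories so far: #3, #21, #4, #1, #13 — 5 of 9 used, 4 left overall.
Against Group III: #4 — 1 used; per-group cap 2 leaves 1.
Binding limit: min(4, 1) = 1.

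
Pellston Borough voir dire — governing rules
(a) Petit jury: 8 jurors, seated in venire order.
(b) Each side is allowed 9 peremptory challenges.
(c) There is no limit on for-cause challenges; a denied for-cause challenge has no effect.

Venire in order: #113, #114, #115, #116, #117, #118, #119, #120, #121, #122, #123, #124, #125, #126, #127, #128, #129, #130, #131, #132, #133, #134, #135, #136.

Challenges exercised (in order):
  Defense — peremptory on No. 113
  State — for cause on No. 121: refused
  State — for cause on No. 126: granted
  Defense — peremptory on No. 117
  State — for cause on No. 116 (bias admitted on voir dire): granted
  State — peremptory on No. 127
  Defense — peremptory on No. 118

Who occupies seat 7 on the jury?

123

Removed: #113, #116, #117, #118, #126, #127. (#121 stays — for-cause denied.)
Filling seats in venire order through position 7: #114, #115, #119, #120, #121, #122, #123.
So seat 7 is #123.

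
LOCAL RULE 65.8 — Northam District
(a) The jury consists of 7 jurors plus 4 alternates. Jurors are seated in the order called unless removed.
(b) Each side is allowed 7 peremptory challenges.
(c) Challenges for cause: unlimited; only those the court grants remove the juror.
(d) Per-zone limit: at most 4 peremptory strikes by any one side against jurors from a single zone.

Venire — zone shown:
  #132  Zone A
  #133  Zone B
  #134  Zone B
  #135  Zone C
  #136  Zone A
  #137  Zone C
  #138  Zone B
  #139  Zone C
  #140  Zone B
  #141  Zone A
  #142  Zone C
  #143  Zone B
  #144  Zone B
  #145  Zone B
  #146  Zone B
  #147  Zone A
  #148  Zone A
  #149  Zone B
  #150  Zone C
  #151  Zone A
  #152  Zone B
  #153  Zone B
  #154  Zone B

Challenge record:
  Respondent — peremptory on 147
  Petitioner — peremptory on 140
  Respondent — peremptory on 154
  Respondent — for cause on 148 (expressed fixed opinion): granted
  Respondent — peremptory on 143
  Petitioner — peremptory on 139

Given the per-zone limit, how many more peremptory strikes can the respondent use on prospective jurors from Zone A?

Respondent peremptories so far: #147, #154, #143 — 3 of 7 used, 4 left overall.
Against Zone A: #147 — 1 used; per-zone cap 4 leaves 3.
Binding limit: min(4, 3) = 3.

3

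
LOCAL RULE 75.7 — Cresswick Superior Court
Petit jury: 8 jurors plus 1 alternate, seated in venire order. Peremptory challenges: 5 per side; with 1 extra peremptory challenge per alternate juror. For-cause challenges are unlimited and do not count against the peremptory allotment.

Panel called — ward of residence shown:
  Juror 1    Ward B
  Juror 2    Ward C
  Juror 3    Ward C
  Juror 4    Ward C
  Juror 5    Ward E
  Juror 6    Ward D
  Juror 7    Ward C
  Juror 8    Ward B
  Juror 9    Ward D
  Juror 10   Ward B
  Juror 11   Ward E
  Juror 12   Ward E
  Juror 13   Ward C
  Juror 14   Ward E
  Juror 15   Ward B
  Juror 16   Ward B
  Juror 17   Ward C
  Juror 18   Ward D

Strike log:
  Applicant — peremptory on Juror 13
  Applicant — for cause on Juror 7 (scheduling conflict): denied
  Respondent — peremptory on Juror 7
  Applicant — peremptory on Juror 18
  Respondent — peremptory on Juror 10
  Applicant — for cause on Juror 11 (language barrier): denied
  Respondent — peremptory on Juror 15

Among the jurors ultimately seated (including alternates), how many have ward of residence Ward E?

2

Removed: #7, #10, #13, #15, #18.
Seated (9 incl. alternates): #1, #2, #3, #4, #5, #6, #8, #9, #11.
Of those, in Ward E: #5, #11 → 2.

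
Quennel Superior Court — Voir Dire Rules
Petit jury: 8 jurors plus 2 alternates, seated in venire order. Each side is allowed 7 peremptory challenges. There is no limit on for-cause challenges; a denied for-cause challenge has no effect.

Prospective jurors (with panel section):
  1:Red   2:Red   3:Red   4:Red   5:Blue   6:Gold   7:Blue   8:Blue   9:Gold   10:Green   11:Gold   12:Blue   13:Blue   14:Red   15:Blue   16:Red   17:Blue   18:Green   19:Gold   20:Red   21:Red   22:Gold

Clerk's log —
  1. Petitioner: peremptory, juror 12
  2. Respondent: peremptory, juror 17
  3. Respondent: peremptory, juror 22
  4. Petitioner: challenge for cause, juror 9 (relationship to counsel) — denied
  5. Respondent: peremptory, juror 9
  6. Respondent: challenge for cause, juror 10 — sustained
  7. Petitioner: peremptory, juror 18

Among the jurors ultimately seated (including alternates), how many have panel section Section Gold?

Removed: #9, #10, #12, #17, #18, #22.
Seated (10 incl. alternates): #1, #2, #3, #4, #5, #6, #7, #8, #11, #13.
Of those, in Section Gold: #6, #11 → 2.

2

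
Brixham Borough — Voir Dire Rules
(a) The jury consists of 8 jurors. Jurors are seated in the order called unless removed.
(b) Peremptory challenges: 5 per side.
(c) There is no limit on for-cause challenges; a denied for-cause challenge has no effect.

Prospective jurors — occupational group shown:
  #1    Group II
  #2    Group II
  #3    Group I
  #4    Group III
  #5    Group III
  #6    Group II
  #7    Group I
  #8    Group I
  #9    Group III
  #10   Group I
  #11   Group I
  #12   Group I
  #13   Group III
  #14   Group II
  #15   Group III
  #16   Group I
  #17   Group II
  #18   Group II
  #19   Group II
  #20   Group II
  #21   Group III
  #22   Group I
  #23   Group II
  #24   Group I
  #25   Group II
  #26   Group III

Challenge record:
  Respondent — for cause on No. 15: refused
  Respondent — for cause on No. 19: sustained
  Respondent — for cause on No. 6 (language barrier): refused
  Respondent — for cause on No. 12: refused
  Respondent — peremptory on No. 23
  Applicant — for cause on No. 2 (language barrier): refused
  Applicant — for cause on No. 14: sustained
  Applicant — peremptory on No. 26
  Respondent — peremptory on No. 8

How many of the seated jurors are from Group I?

Removed: #8, #14, #19, #23, #26.
Seated jurors 1–8: #1, #2, #3, #4, #5, #6, #7, #9.
Of those, in Group I: #3, #7 → 2.

2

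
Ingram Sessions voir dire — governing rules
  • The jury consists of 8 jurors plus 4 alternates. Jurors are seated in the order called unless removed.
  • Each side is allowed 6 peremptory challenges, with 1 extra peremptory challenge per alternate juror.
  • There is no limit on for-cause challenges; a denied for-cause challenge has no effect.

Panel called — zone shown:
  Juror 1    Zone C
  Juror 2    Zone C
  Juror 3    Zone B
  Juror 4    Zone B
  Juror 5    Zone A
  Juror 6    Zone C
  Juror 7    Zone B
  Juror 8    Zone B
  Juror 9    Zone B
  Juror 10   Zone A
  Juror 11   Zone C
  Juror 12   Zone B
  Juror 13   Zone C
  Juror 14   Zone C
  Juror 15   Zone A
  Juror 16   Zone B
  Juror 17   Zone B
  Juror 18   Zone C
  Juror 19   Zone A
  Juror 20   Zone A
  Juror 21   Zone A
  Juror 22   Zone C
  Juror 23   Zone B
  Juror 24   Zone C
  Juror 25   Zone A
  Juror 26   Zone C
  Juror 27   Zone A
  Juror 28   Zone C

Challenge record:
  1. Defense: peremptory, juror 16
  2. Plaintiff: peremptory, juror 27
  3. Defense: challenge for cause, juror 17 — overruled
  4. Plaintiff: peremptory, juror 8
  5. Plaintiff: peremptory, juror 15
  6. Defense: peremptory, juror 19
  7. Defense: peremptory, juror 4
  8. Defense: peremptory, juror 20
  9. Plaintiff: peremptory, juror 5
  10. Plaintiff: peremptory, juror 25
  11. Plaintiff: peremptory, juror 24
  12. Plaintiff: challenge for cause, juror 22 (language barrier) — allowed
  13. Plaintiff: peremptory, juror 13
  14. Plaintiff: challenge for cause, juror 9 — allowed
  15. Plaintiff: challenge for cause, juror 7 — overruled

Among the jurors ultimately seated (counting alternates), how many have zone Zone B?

4

Removed: #4, #5, #8, #9, #13, #15, #16, #19, #20, #22, #24, #25, #27.
Seated (12 incl. alternates): #1, #2, #3, #6, #7, #10, #11, #12, #14, #17, #18, #21.
Of those, in Zone B: #3, #7, #12, #17 → 4.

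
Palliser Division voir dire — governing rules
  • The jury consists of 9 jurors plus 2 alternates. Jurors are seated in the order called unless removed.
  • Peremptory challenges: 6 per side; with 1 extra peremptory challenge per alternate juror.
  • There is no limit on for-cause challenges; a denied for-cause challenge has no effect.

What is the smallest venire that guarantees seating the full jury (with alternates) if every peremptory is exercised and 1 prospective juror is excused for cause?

28

Seats to fill: 9 + 2 alternates = 11.
Peremptories: 6 + 1×2 = 8 per side × 2 sides = 16.
For-cause removals: 1.
Minimum venire: 11 + 16 + 1 = 28.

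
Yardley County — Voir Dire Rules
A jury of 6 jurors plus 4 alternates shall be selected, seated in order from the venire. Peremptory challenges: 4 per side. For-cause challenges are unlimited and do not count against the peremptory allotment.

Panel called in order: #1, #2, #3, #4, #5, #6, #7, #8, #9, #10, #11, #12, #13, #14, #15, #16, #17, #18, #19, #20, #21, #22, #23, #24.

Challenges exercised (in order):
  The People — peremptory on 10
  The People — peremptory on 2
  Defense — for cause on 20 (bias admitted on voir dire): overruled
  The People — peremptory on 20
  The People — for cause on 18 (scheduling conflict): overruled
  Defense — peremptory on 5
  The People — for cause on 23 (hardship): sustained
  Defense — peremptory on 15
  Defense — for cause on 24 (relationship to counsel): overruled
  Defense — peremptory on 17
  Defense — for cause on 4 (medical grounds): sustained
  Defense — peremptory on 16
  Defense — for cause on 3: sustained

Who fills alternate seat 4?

18

Removed: #2, #3, #4, #5, #10, #15, #16, #17, #20, #23. (#18, #24 stay — for-cause denied.)
Seating in order: seats 1–6 → #1, #6, #7, #8, #9, #11; alternates → #12, #13, #14, #18.
So alternate 4 is #18.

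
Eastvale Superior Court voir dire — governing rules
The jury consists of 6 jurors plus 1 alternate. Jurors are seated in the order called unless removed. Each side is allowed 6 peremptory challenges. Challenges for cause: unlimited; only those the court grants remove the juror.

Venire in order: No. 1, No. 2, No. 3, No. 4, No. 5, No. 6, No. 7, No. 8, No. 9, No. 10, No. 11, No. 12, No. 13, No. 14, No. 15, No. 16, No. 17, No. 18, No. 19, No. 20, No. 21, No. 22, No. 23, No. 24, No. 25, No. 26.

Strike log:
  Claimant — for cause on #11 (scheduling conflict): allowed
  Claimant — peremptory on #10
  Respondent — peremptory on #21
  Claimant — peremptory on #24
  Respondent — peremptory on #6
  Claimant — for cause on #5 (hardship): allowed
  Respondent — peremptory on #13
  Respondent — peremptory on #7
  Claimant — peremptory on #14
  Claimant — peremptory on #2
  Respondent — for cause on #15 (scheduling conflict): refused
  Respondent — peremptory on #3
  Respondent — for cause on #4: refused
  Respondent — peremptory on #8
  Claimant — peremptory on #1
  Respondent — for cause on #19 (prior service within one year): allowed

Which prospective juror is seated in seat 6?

Removed: #1, #2, #3, #5, #6, #7, #8, #10, #11, #13, #14, #19, #21, #24. (#4, #15 stay — for-cause denied.)
Filling seats in venire order through position 6: #4, #9, #12, #15, #16, #17.
So seat 6 is #17.

17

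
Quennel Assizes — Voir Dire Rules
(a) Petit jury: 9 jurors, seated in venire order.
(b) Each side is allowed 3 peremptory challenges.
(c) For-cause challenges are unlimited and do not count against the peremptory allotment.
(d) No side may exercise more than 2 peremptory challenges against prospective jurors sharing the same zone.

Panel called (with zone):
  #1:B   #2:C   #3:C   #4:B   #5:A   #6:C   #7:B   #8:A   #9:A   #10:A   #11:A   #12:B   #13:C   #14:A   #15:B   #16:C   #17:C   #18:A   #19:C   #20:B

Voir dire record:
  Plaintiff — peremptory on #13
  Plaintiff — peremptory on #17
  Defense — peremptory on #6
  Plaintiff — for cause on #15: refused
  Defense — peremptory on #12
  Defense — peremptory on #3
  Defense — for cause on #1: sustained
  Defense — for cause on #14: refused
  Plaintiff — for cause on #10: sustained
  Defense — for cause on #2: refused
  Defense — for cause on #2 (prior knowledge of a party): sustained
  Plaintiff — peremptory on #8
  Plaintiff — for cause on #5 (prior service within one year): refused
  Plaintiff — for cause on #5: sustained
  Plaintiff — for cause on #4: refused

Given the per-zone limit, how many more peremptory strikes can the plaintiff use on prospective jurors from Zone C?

0

Plaintiff peremptories so far: #13, #17, #8 — 3 of 3 used, 0 left overall.
Against Zone C: #13, #17 — 2 used; per-zone cap 2 leaves 0.
Binding limit: min(0, 0) = 0.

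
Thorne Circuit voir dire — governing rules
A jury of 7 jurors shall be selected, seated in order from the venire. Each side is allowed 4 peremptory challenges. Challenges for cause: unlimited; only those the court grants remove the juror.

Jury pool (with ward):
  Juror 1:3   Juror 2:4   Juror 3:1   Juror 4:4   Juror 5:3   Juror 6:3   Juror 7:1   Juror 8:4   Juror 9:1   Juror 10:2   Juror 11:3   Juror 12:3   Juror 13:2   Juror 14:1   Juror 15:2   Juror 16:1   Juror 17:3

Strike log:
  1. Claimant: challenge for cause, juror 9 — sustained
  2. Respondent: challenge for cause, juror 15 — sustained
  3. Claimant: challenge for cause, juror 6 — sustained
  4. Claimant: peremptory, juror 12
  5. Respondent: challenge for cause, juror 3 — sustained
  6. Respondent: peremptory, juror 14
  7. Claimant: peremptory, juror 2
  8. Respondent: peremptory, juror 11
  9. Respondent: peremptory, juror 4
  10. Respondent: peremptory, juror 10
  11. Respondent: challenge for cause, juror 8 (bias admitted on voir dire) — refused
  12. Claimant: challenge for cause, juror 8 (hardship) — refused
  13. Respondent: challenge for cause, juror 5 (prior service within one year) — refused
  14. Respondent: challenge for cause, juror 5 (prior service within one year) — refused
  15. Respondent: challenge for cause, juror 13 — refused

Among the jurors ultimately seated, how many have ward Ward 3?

Removed: #2, #3, #4, #6, #9, #10, #11, #12, #14, #15.
Seated jurors 1–7: #1, #5, #7, #8, #13, #16, #17.
Of those, in Ward 3: #1, #5, #17 → 3.

3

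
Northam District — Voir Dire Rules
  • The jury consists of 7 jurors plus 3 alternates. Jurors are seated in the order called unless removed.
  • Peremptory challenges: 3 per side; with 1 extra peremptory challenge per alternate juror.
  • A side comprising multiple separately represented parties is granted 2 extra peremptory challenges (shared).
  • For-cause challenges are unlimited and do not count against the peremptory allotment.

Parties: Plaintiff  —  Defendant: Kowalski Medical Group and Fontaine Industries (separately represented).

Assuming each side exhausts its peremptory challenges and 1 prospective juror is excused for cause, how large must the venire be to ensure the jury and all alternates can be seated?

25

Seats to fill: 7 + 3 alternates = 10.
Peremptories — Plaintiff: 3 + 1×3 = 6; Defendant: 3 + 1×3 + 2 = 8; total 14.
For-cause removals: 1.
Minimum venire: 10 + 14 + 1 = 25.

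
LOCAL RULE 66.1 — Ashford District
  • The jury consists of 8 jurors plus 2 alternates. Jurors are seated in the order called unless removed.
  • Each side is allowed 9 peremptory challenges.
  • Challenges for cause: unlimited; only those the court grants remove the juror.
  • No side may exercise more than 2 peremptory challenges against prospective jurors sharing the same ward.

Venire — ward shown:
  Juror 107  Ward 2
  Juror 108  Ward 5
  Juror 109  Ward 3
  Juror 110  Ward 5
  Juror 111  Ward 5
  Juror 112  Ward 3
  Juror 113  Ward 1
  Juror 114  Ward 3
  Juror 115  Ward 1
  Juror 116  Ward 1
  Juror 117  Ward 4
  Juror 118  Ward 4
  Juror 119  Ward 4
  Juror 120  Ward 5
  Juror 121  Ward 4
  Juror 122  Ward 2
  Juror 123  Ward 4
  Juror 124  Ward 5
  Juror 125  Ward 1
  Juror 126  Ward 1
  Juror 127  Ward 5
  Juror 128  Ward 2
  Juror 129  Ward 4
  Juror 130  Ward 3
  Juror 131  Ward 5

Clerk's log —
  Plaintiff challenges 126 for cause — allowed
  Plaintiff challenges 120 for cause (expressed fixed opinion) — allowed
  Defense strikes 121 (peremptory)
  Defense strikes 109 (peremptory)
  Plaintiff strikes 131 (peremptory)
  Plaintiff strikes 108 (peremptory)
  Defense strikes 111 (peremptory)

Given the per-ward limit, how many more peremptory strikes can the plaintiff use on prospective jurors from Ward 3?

2

Plaintiff peremptories so far: #131, #108 — 2 of 9 used, 7 left overall.
Against Ward 3: none yet — per-ward cap 2 leaves 2.
Binding limit: min(7, 2) = 2.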